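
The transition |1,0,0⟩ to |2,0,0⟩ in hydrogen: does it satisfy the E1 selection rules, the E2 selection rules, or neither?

neither

Δl = 0 − 0 = +0; l_i + l_f = 0.
Δm_l = +0.
E1 (Δl = ±1, |Δm_l| ≤ 1): not satisfied.
E2 (Δl = 0,±2, l_i+l_f ≥ 2, |Δm_l| ≤ 2): not satisfied.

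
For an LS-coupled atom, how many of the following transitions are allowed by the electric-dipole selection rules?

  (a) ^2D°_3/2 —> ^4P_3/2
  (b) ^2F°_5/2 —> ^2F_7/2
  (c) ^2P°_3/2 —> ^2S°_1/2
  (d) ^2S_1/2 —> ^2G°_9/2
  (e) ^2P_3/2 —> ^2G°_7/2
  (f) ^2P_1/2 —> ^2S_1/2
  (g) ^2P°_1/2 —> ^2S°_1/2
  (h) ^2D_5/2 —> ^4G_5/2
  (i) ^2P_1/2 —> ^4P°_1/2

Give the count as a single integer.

(a) forbidden (ΔS fails)
(b) allowed
(c) forbidden (parity fails)
(d) forbidden (ΔL, ΔJ fail)
(e) forbidden (ΔL, ΔJ fail)
(f) forbidden (parity fails)
(g) forbidden (parity fails)
(h) forbidden (parity, ΔS, ΔL fail)
(i) forbidden (ΔS fails)
Total allowed: 1 of 9.

1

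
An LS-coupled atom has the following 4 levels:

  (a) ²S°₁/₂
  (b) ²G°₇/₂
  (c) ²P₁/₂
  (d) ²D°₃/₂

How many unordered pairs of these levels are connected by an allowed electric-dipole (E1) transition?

(a)–(b): forbidden (parity, ΔL, ΔJ).
(a)–(c): allowed.
(a)–(d): forbidden (parity, ΔL).
(b)–(c): forbidden (ΔL, ΔJ).
(b)–(d): forbidden (parity, ΔL, ΔJ).
(c)–(d): allowed.
Allowed pairs: 2 of 6.

2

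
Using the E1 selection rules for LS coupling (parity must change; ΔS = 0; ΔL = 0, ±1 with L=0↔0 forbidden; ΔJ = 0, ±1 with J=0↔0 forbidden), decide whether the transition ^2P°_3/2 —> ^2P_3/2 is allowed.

Reading off the term symbols: S 1/2→1/2, L 1→1, J 3/2→3/2, parity odd→even.
ΔS = 0: S: 1/2 → 1/2 — passes.
ΔJ = 0, ±1 (not J=0↔0): J: 3/2 → 3/2, ΔJ = +0 — passes.
ΔL = 0, ±1 (not L=0↔0): L: 1 → 1, ΔL = +0 — passes.
Parity must change: odd → even — passes.
All four E1 rules are satisfied.

allowed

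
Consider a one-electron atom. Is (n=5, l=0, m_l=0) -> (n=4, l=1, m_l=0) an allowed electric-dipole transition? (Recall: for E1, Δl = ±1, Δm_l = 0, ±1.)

Δl = 1 − 0 = +1; the E1 rule Δl = ±1 is passes.
m_l: 0 → 0 (Δm_l = +0). |Δm_l| ≤ 1 passes.
All E1 selection rules are satisfied.

allowed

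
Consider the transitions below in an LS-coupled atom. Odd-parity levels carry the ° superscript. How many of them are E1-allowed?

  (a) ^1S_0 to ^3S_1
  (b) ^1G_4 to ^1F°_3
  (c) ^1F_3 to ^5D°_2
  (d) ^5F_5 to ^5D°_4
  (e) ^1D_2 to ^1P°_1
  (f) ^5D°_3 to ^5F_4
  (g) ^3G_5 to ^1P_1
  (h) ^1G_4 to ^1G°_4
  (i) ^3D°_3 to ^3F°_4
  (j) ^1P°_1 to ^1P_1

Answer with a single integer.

6

(a) forbidden (parity, ΔS, ΔL fail)
(b) allowed
(c) forbidden (ΔS fails)
(d) allowed
(e) allowed
(f) allowed
(g) forbidden (parity, ΔS, ΔL, ΔJ fail)
(h) allowed
(i) forbidden (parity fails)
(j) allowed
Total allowed: 6 of 10.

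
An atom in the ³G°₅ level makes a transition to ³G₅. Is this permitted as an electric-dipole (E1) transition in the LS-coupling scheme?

ΔL = 0, ±1 (not L=0↔0): L: 4 → 4, ΔL = +0 — satisfied.
ΔS = 0: S: 1 → 1 — satisfied.
Parity must change: odd → even — satisfied.
ΔJ = 0, ±1 (not J=0↔0): J: 5 → 5, ΔJ = +0 — satisfied.
All four E1 rules are satisfied.

allowed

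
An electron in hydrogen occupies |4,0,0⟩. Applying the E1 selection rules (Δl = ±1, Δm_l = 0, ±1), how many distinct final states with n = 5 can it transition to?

3

E1 requires Δl = ±1, so l_f ∈ {-1, 1}; with 0 ≤ l_f ≤ n_f−1 = 4, the allowed l_f values are {1}.
For l_f = 1: m_f ∈ {m_i−1, m_i, m_i+1} ∩ [−1, 1] = {-1, 0, 1} → 3 states.
Total: 3.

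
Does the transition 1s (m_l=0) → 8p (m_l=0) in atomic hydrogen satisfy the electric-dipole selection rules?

l: 0 → 1 (Δl = +1). Δl = ±1 ok.
m_l: 0 → 0 (Δm_l = +0). |Δm_l| ≤ 1 ok.
All E1 selection rules are satisfied.

allowed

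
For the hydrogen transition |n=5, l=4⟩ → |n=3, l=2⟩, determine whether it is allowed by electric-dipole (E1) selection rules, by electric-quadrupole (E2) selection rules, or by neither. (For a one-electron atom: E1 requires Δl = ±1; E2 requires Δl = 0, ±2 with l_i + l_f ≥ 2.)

E2

Δl = 2 − 4 = -2; l_i + l_f = 6.
E1 (Δl = ±1): not satisfied.
E2 (Δl = 0,±2, l_i+l_f ≥ 2): satisfied.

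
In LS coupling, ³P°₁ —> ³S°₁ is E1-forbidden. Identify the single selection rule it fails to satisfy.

parity

Reading off the term symbols: S 1→1, L 1→0, J 1→1, parity odd→odd.
Parity must change: odd → odd — violated.
ΔS = 0: S: 1 → 1 — satisfied.
ΔL = 0, ±1 (not L=0↔0): L: 1 → 0, ΔL = -1 — satisfied.
ΔJ = 0, ±1 (not J=0↔0): J: 1 → 1, ΔJ = +0 — satisfied.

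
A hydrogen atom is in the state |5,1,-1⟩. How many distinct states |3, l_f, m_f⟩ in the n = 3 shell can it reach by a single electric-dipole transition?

E1 requires Δl = ±1, so l_f ∈ {0, 2}; with 0 ≤ l_f ≤ n_f−1 = 2, the allowed l_f values are {0, 2}.
For l_f = 0: m_f ∈ {m_i−1, m_i, m_i+1} ∩ [−0, 0] = {0} → 1 state.
For l_f = 2: m_f ∈ {m_i−1, m_i, m_i+1} ∩ [−2, 2] = {-2, -1, 0} → 3 states.
Total: 4.

4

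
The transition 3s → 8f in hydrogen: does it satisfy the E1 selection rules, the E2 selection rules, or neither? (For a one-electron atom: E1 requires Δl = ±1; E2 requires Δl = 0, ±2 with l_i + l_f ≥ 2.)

neither

Δl = 3 − 0 = +3; l_i + l_f = 3.
E1 (Δl = ±1): not satisfied.
E2 (Δl = 0,±2, l_i+l_f ≥ 2): not satisfied.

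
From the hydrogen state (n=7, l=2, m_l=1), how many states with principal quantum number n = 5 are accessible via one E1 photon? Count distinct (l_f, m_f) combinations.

5

E1 requires Δl = ±1, so l_f ∈ {1, 3}; with 0 ≤ l_f ≤ n_f−1 = 4, the allowed l_f values are {1, 3}.
For l_f = 1: m_f ∈ {m_i−1, m_i, m_i+1} ∩ [−1, 1] = {0, 1} → 2 states.
For l_f = 3: m_f ∈ {m_i−1, m_i, m_i+1} ∩ [−3, 3] = {0, 1, 2} → 3 states.
Total: 5.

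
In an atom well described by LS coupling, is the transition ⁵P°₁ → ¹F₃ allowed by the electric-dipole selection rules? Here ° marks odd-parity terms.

Reading off the term symbols: S 2→0, L 1→3, J 1→3, parity odd→even.
Parity must change: odd → even — satisfied.
ΔS = 0: S: 2 → 0 — violated.
ΔL = 0, ±1 (not L=0↔0): L: 1 → 3, ΔL = +2 — violated.
ΔJ = 0, ±1 (not J=0↔0): J: 1 → 3, ΔJ = +2 — violated.
Rule(s) violated: ΔS, ΔL, ΔJ.

forbidden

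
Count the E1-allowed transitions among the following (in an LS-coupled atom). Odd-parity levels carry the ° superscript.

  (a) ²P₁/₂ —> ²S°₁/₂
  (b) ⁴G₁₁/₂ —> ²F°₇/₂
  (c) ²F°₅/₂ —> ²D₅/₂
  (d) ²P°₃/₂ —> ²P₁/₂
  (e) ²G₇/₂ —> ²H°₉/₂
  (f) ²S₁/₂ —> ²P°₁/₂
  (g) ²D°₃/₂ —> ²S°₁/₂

5

(a) allowed
(b) forbidden (ΔS, ΔJ fail)
(c) allowed
(d) allowed
(e) allowed
(f) allowed
(g) forbidden (parity, ΔL fail)
Total allowed: 5 of 7.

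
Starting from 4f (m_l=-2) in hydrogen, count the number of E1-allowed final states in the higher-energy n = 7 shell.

E1 requires Δl = ±1, so l_f ∈ {2, 4}; with 0 ≤ l_f ≤ n_f−1 = 6, the allowed l_f values are {2, 4}.
For l_f = 2: m_f ∈ {m_i−1, m_i, m_i+1} ∩ [−2, 2] = {-2, -1} → 2 states.
For l_f = 4: m_f ∈ {m_i−1, m_i, m_i+1} ∩ [−4, 4] = {-3, -2, -1} → 3 states.
Total: 5.

5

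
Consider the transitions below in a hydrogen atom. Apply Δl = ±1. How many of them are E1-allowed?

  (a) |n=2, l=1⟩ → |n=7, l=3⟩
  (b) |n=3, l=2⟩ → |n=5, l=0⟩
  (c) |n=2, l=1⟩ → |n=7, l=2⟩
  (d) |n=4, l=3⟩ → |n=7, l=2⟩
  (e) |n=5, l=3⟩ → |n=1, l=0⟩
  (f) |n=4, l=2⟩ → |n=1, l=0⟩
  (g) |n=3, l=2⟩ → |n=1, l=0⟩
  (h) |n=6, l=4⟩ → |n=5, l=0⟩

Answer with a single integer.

(a) forbidden — Δl = +2 (E1 requires Δl = ±1)
(b) forbidden — Δl = -2 (E1 requires Δl = ±1)
(c) allowed
(d) allowed
(e) forbidden — Δl = -3 (E1 requires Δl = ±1)
(f) forbidden — Δl = -2 (E1 requires Δl = ±1)
(g) forbidden — Δl = -2 (E1 requires Δl = ±1)
(h) forbidden — Δl = -4 (E1 requires Δl = ±1)
Total allowed: 2 of 8.

2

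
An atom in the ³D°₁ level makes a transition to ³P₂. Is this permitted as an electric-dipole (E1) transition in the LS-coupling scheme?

Reading off the term symbols: S 1→1, L 2→1, J 1→2, parity odd→even.
Parity must change: odd → even — satisfied.
ΔS = 0: S: 1 → 1 — satisfied.
ΔL = 0, ±1 (not L=0↔0): L: 2 → 1, ΔL = -1 — satisfied.
ΔJ = 0, ±1 (not J=0↔0): J: 1 → 2, ΔJ = +1 — satisfied.
All four E1 rules are satisfied.

allowed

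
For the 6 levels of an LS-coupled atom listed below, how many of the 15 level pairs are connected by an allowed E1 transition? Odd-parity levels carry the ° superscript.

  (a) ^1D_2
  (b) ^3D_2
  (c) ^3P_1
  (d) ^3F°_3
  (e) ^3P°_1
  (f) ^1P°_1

(a)–(b): forbidden (parity, ΔS).
(a)–(c): forbidden (parity, ΔS).
(a)–(d): forbidden (ΔS).
(a)–(e): forbidden (ΔS).
(a)–(f): allowed.
(b)–(c): forbidden (parity).
(b)–(d): allowed.
(b)–(e): allowed.
(b)–(f): forbidden (ΔS).
(c)–(d): forbidden (ΔL, ΔJ).
(c)–(e): allowed.
(c)–(f): forbidden (ΔS).
(d)–(e): forbidden (parity, ΔL, ΔJ).
(d)–(f): forbidden (parity, ΔS, ΔL, ΔJ).
(e)–(f): forbidden (parity, ΔS).
Allowed pairs: 4 of 15.

4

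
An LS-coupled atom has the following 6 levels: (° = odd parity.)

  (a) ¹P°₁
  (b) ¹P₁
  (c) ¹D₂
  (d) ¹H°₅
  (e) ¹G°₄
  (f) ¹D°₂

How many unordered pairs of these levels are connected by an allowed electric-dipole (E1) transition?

(a)–(b): allowed.
(a)–(c): allowed.
(a)–(d): forbidden (parity, ΔL, ΔJ).
(a)–(e): forbidden (parity, ΔL, ΔJ).
(a)–(f): forbidden (parity).
(b)–(c): forbidden (parity).
(b)–(d): forbidden (ΔL, ΔJ).
(b)–(e): forbidden (ΔL, ΔJ).
(b)–(f): allowed.
(c)–(d): forbidden (ΔL, ΔJ).
(c)–(e): forbidden (ΔL, ΔJ).
(c)–(f): allowed.
(d)–(e): forbidden (parity).
(d)–(f): forbidden (parity, ΔL, ΔJ).
(e)–(f): forbidden (parity, ΔL, ΔJ).
Allowed pairs: 4 of 15.

4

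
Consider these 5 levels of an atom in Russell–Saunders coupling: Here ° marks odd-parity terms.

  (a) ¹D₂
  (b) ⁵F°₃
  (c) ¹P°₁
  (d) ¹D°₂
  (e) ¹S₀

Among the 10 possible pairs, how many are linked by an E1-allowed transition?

(a)–(b): forbidden (ΔS).
(a)–(c): allowed.
(a)–(d): allowed.
(a)–(e): forbidden (parity, ΔL, ΔJ).
(b)–(c): forbidden (parity, ΔS, ΔL, ΔJ).
(b)–(d): forbidden (parity, ΔS).
(b)–(e): forbidden (ΔS, ΔL, ΔJ).
(c)–(d): forbidden (parity).
(c)–(e): allowed.
(d)–(e): forbidden (ΔL, ΔJ).
Allowed pairs: 3 of 10.

3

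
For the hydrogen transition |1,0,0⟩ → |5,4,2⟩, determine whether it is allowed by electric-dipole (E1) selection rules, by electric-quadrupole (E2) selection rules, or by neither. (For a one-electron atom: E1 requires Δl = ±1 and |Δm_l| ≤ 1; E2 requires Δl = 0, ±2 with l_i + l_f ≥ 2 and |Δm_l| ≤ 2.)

Δl = 4 − 0 = +4; l_i + l_f = 4.
Δm_l = +2.
E1 (Δl = ±1, |Δm_l| ≤ 1): not satisfied.
E2 (Δl = 0,±2, l_i+l_f ≥ 2, |Δm_l| ≤ 2): not satisfied.

neither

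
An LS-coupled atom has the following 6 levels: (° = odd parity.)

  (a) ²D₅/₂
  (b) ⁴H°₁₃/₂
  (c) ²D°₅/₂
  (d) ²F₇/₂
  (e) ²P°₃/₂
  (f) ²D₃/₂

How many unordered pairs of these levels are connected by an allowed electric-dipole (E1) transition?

5

(a)–(b): forbidden (ΔS, ΔL, ΔJ).
(a)–(c): allowed.
(a)–(d): forbidden (parity).
(a)–(e): allowed.
(a)–(f): forbidden (parity).
(b)–(c): forbidden (parity, ΔS, ΔL, ΔJ).
(b)–(d): forbidden (ΔS, ΔL, ΔJ).
(b)–(e): forbidden (parity, ΔS, ΔL, ΔJ).
(b)–(f): forbidden (ΔS, ΔL, ΔJ).
(c)–(d): allowed.
(c)–(e): forbidden (parity).
(c)–(f): allowed.
(d)–(e): forbidden (ΔL, ΔJ).
(d)–(f): forbidden (parity, ΔJ).
(e)–(f): allowed.
Allowed pairs: 5 of 15.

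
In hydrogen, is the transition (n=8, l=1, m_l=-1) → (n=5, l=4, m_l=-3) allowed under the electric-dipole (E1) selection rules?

forbidden

l: 1 → 4 (Δl = +3). Δl = ±1 violated.
Δm_l = -3 − (-1) = -2. E1 requires Δm_l = 0, ±1: violated.
The transition is electric-dipole forbidden.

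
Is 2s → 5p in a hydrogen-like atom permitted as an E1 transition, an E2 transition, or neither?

E1

Δl = 1 − 0 = +1; l_i + l_f = 1.
E1 (Δl = ±1): satisfied.
E2 (Δl = 0,±2, l_i+l_f ≥ 2): not satisfied.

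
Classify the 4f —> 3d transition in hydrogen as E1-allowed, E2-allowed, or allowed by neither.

Δl = 2 − 3 = -1; l_i + l_f = 5.
E1 (Δl = ±1): satisfied.
E2 (Δl = 0,±2, l_i+l_f ≥ 2): not satisfied.

E1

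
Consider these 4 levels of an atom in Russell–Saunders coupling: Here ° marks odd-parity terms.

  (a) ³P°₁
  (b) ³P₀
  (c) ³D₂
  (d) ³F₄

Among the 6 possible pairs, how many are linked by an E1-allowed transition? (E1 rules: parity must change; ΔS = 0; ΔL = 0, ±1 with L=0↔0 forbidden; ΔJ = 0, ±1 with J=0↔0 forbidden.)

(a)–(b): allowed.
(a)–(c): allowed.
(a)–(d): forbidden (ΔL, ΔJ).
(b)–(c): forbidden (parity, ΔJ).
(b)–(d): forbidden (parity, ΔL, ΔJ).
(c)–(d): forbidden (parity, ΔJ).
Allowed pairs: 2 of 6.

2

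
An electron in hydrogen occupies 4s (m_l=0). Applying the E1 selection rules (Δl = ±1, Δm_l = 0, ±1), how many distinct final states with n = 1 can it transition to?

0

E1 requires l_f ∈ {-1, 1}, but neither lies in [0, 0], so no final state is reachable.
Total: 0.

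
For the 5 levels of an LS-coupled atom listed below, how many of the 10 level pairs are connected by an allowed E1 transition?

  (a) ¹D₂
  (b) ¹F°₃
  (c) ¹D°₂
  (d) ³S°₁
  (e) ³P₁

(a)–(b): allowed.
(a)–(c): allowed.
(a)–(d): forbidden (ΔS, ΔL).
(a)–(e): forbidden (parity, ΔS).
(b)–(c): forbidden (parity).
(b)–(d): forbidden (parity, ΔS, ΔL, ΔJ).
(b)–(e): forbidden (ΔS, ΔL, ΔJ).
(c)–(d): forbidden (parity, ΔS, ΔL).
(c)–(e): forbidden (ΔS).
(d)–(e): allowed.
Allowed pairs: 3 of 10.

3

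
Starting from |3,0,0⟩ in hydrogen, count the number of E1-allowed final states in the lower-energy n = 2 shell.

E1 requires Δl = ±1, so l_f ∈ {-1, 1}; with 0 ≤ l_f ≤ n_f−1 = 1, the allowed l_f values are {1}.
For l_f = 1: m_f ∈ {m_i−1, m_i, m_i+1} ∩ [−1, 1] = {-1, 0, 1} → 3 states.
Total: 3.

3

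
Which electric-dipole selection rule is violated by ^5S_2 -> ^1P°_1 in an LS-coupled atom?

Parity must change: even → odd — ✓.
ΔS = 0: S: 2 → 0 — ✗.
ΔL = 0, ±1 (not L=0↔0): L: 0 → 1, ΔL = +1 — ✓.
ΔJ = 0, ±1 (not J=0↔0): J: 2 → 1, ΔJ = -1 — ✓.

the ΔS = 0 rule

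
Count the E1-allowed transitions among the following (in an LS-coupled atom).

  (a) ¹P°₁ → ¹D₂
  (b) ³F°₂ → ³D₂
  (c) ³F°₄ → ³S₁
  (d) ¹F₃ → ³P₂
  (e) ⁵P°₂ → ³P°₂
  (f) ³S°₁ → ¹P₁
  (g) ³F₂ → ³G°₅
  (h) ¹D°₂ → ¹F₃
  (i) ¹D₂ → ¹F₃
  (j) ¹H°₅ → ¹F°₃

(a) allowed
(b) allowed
(c) forbidden (ΔL, ΔJ fail)
(d) forbidden (parity, ΔS, ΔL fail)
(e) forbidden (parity, ΔS fail)
(f) forbidden (ΔS fails)
(g) forbidden (ΔJ fails)
(h) allowed
(i) forbidden (parity fails)
(j) forbidden (parity, ΔL, ΔJ fail)
Total allowed: 3 of 10.

3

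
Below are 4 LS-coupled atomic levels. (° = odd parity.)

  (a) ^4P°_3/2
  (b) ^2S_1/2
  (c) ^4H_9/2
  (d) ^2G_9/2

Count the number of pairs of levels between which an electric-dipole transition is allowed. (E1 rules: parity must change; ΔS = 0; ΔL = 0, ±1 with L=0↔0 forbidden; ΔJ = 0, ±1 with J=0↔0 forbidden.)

0

(a)–(b): forbidden (ΔS).
(a)–(c): forbidden (ΔL, ΔJ).
(a)–(d): forbidden (ΔS, ΔL, ΔJ).
(b)–(c): forbidden (parity, ΔS, ΔL, ΔJ).
(b)–(d): forbidden (parity, ΔL, ΔJ).
(c)–(d): forbidden (parity, ΔS).
Allowed pairs: 0 of 6.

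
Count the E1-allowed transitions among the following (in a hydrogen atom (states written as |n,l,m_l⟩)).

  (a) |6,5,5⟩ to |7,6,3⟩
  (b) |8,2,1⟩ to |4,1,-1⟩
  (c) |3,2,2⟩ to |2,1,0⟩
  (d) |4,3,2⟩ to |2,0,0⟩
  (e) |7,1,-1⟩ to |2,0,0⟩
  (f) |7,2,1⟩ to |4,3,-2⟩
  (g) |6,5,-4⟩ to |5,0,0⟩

(a) forbidden — Δm_l = -2 (E1 requires Δm_l = 0, ±1)
(b) forbidden — Δm_l = -2 (E1 requires Δm_l = 0, ±1)
(c) forbidden — Δm_l = -2 (E1 requires Δm_l = 0, ±1)
(d) forbidden — Δl = -3 (E1 requires Δl = ±1); Δm_l = -2 (E1 requires Δm_l = 0, ±1)
(e) allowed
(f) forbidden — Δm_l = -3 (E1 requires Δm_l = 0, ±1)
(g) forbidden — Δl = -5 (E1 requires Δl = ±1); Δm_l = +4 (E1 requires Δm_l = 0, ±1)
Total allowed: 1 of 7.

1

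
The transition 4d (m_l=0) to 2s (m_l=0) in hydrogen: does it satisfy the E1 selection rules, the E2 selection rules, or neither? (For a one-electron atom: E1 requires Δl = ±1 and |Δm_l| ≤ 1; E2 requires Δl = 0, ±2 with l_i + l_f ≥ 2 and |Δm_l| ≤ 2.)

E2

Δl = 0 − 2 = -2; l_i + l_f = 2.
Δm_l = +0.
E1 (Δl = ±1, |Δm_l| ≤ 1): not satisfied.
E2 (Δl = 0,±2, l_i+l_f ≥ 2, |Δm_l| ≤ 2): satisfied.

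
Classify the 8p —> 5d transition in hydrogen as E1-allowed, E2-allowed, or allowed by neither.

Δl = 2 − 1 = +1; l_i + l_f = 3.
E1 (Δl = ±1): satisfied.
E2 (Δl = 0,±2, l_i+l_f ≥ 2): not satisfied.

E1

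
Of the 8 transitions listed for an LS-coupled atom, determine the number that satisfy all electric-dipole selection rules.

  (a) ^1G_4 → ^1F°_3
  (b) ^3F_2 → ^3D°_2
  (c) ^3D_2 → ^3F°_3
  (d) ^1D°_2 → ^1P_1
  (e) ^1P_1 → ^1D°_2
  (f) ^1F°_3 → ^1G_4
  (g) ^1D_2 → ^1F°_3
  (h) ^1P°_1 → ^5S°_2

7

(a) allowed
(b) allowed
(c) allowed
(d) allowed
(e) allowed
(f) allowed
(g) allowed
(h) forbidden (parity, ΔS fail)
Total allowed: 7 of 8.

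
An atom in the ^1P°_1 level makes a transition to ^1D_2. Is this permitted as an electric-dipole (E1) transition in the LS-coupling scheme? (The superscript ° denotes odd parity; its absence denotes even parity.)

Parity must change: odd → even — passes.
ΔJ = 0, ±1 (not J=0↔0): J: 1 → 2, ΔJ = +1 — passes.
ΔL = 0, ±1 (not L=0↔0): L: 1 → 2, ΔL = +1 — passes.
ΔS = 0: S: 0 → 0 — passes.
All four E1 rules are satisfied.

allowed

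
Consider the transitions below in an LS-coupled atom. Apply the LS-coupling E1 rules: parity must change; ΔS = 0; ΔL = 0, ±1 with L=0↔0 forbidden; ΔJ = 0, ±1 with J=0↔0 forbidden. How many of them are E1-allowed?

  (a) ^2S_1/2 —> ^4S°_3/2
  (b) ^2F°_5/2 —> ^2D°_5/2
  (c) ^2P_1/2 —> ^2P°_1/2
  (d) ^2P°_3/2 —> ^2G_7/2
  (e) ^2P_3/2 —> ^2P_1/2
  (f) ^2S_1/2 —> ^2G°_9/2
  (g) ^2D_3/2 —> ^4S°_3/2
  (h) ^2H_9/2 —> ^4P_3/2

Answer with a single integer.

1

(a) forbidden (ΔS, ΔL fail)
(b) forbidden (parity fails)
(c) allowed
(d) forbidden (ΔL, ΔJ fail)
(e) forbidden (parity fails)
(f) forbidden (ΔL, ΔJ fail)
(g) forbidden (ΔS, ΔL fail)
(h) forbidden (parity, ΔS, ΔL, ΔJ fail)
Total allowed: 1 of 8.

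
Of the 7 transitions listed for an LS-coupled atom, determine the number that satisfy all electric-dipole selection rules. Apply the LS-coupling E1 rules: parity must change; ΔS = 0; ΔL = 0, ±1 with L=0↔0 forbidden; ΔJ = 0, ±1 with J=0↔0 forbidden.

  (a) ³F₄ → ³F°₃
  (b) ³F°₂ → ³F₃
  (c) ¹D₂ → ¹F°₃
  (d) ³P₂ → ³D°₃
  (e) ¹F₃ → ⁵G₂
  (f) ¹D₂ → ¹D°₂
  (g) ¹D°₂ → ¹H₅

(a) allowed
(b) allowed
(c) allowed
(d) allowed
(e) forbidden (parity, ΔS fail)
(f) allowed
(g) forbidden (ΔL, ΔJ fail)
Total allowed: 5 of 7.

5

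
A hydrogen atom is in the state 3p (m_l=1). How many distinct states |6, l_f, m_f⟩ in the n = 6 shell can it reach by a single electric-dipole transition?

E1 requires Δl = ±1, so l_f ∈ {0, 2}; with 0 ≤ l_f ≤ n_f−1 = 5, the allowed l_f values are {0, 2}.
For l_f = 0: m_f ∈ {m_i−1, m_i, m_i+1} ∩ [−0, 0] = {0} → 1 state.
For l_f = 2: m_f ∈ {m_i−1, m_i, m_i+1} ∩ [−2, 2] = {0, 1, 2} → 3 states.
Total: 4.

4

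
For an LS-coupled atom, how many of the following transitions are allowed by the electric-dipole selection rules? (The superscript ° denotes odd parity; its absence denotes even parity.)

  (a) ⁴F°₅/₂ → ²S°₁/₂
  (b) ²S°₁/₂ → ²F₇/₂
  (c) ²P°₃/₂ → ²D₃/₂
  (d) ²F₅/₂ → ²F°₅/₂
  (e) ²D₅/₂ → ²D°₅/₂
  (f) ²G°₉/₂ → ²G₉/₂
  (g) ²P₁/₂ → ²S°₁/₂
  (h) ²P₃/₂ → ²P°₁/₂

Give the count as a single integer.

6

(a) forbidden (parity, ΔS, ΔL, ΔJ fail)
(b) forbidden (ΔL, ΔJ fail)
(c) allowed
(d) allowed
(e) allowed
(f) allowed
(g) allowed
(h) allowed
Total allowed: 6 of 8.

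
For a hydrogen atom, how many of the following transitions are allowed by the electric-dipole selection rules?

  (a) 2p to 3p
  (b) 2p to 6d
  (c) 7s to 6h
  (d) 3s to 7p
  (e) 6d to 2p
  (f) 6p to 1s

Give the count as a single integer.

(a) forbidden — Δl = +0 (E1 requires Δl = ±1)
(b) allowed
(c) forbidden — Δl = +5 (E1 requires Δl = ±1)
(d) allowed
(e) allowed
(f) allowed
Total allowed: 4 of 6.

4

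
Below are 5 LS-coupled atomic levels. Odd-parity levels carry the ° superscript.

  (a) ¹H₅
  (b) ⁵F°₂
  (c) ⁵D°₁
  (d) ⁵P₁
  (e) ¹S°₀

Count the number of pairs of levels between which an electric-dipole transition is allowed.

(a)–(b): forbidden (ΔS, ΔL, ΔJ).
(a)–(c): forbidden (ΔS, ΔL, ΔJ).
(a)–(d): forbidden (parity, ΔS, ΔL, ΔJ).
(a)–(e): forbidden (ΔL, ΔJ).
(b)–(c): forbidden (parity).
(b)–(d): forbidden (ΔL).
(b)–(e): forbidden (parity, ΔS, ΔL, ΔJ).
(c)–(d): allowed.
(c)–(e): forbidden (parity, ΔS, ΔL).
(d)–(e): forbidden (ΔS).
Allowed pairs: 1 of 10.

1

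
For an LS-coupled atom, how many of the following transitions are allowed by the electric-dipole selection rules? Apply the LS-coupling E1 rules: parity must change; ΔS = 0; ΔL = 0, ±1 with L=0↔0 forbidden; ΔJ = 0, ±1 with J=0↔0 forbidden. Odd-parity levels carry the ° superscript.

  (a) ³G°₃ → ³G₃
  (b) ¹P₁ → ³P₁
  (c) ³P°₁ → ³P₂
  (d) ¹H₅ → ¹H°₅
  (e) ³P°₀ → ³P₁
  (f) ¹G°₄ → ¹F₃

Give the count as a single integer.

5

(a) allowed
(b) forbidden (parity, ΔS fail)
(c) allowed
(d) allowed
(e) allowed
(f) allowed
Total allowed: 5 of 6.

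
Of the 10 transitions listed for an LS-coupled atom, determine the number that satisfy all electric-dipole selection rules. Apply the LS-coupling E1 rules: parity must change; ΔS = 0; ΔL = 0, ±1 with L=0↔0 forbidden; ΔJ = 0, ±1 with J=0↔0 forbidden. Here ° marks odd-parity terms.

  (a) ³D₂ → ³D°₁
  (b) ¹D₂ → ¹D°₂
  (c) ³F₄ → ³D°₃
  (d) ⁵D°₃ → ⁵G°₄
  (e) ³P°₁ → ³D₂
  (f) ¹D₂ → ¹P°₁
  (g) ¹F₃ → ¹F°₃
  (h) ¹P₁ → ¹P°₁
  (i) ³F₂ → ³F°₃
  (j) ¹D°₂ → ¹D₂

(a) allowed
(b) allowed
(c) allowed
(d) forbidden (parity, ΔL fail)
(e) allowed
(f) allowed
(g) allowed
(h) allowed
(i) allowed
(j) allowed
Total allowed: 9 of 10.

9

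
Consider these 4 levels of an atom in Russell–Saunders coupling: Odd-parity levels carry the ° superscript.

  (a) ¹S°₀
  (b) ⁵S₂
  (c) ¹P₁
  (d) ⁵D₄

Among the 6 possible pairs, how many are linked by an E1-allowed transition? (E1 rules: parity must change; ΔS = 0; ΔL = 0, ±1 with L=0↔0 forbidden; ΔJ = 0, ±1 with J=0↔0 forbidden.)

1

(a)–(b): forbidden (ΔS, ΔL, ΔJ).
(a)–(c): allowed.
(a)–(d): forbidden (ΔS, ΔL, ΔJ).
(b)–(c): forbidden (parity, ΔS).
(b)–(d): forbidden (parity, ΔL, ΔJ).
(c)–(d): forbidden (parity, ΔS, ΔJ).
Allowed pairs: 1 of 6.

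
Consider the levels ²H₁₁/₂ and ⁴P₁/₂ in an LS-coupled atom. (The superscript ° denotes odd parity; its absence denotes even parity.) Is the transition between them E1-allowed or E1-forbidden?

forbidden

Parity must change: even → even — fails.
ΔS = 0: S: 1/2 → 3/2 — fails.
ΔL = 0, ±1 (not L=0↔0): L: 5 → 1, ΔL = -4 — fails.
ΔJ = 0, ±1 (not J=0↔0): J: 11/2 → 1/2, ΔJ = -5 — fails.
Rule(s) violated: parity, ΔS, ΔL, ΔJ.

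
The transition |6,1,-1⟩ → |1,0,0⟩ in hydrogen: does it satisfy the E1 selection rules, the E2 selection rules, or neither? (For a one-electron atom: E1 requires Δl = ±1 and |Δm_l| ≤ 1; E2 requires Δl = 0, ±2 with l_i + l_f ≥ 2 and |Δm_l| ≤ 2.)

E1

Δl = 0 − 1 = -1; l_i + l_f = 1.
Δm_l = +1.
E1 (Δl = ±1, |Δm_l| ≤ 1): satisfied.
E2 (Δl = 0,±2, l_i+l_f ≥ 2, |Δm_l| ≤ 2): not satisfied.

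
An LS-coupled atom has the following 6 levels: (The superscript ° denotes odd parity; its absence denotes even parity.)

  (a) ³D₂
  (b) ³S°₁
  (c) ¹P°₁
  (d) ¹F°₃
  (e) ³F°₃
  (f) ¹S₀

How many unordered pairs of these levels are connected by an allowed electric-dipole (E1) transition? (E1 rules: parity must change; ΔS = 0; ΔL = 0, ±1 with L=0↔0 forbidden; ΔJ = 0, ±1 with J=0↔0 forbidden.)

(a)–(b): forbidden (ΔL).
(a)–(c): forbidden (ΔS).
(a)–(d): forbidden (ΔS).
(a)–(e): allowed.
(a)–(f): forbidden (parity, ΔS, ΔL, ΔJ).
(b)–(c): forbidden (parity, ΔS).
(b)–(d): forbidden (parity, ΔS, ΔL, ΔJ).
(b)–(e): forbidden (parity, ΔL, ΔJ).
(b)–(f): forbidden (ΔS, ΔL).
(c)–(d): forbidden (parity, ΔL, ΔJ).
(c)–(e): forbidden (parity, ΔS, ΔL, ΔJ).
(c)–(f): allowed.
(d)–(e): forbidden (parity, ΔS).
(d)–(f): forbidden (ΔL, ΔJ).
(e)–(f): forbidden (ΔS, ΔL, ΔJ).
Allowed pairs: 2 of 15.

2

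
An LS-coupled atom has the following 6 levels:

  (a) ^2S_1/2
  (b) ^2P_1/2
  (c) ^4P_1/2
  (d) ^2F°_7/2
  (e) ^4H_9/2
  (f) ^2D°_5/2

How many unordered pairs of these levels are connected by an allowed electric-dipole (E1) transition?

0

(a)–(b): forbidden (parity).
(a)–(c): forbidden (parity, ΔS).
(a)–(d): forbidden (ΔL, ΔJ).
(a)–(e): forbidden (parity, ΔS, ΔL, ΔJ).
(a)–(f): forbidden (ΔL, ΔJ).
(b)–(c): forbidden (parity, ΔS).
(b)–(d): forbidden (ΔL, ΔJ).
(b)–(e): forbidden (parity, ΔS, ΔL, ΔJ).
(b)–(f): forbidden (ΔJ).
(c)–(d): forbidden (ΔS, ΔL, ΔJ).
(c)–(e): forbidden (parity, ΔL, ΔJ).
(c)–(f): forbidden (ΔS, ΔJ).
(d)–(e): forbidden (ΔS, ΔL).
(d)–(f): forbidden (parity).
(e)–(f): forbidden (ΔS, ΔL, ΔJ).
Allowed pairs: 0 of 15.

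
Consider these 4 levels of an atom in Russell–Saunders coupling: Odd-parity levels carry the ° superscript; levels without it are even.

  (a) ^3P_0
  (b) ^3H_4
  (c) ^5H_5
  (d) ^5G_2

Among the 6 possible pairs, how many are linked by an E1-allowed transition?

0

(a)–(b): forbidden (parity, ΔL, ΔJ).
(a)–(c): forbidden (parity, ΔS, ΔL, ΔJ).
(a)–(d): forbidden (parity, ΔS, ΔL, ΔJ).
(b)–(c): forbidden (parity, ΔS).
(b)–(d): forbidden (parity, ΔS, ΔJ).
(c)–(d): forbidden (parity, ΔJ).
Allowed pairs: 0 of 6.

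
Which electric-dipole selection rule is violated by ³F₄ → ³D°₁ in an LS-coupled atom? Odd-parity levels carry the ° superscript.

Reading off the term symbols: S 1→1, L 3→2, J 4→1, parity even→odd.
ΔL = 0, ±1 (not L=0↔0): L: 3 → 2, ΔL = -1 — ok.
ΔJ = 0, ±1 (not J=0↔0): J: 4 → 1, ΔJ = -3 — fails.
ΔS = 0: S: 1 → 1 — ok.
Parity must change: even → odd — ok.

the ΔJ = 0, ±1 rule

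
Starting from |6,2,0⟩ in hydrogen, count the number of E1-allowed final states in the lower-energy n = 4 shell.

6

E1 requires Δl = ±1, so l_f ∈ {1, 3}; with 0 ≤ l_f ≤ n_f−1 = 3, the allowed l_f values are {1, 3}.
For l_f = 1: m_f ∈ {m_i−1, m_i, m_i+1} ∩ [−1, 1] = {-1, 0, 1} → 3 states.
For l_f = 3: m_f ∈ {m_i−1, m_i, m_i+1} ∩ [−3, 3] = {-1, 0, 1} → 3 states.
Total: 6.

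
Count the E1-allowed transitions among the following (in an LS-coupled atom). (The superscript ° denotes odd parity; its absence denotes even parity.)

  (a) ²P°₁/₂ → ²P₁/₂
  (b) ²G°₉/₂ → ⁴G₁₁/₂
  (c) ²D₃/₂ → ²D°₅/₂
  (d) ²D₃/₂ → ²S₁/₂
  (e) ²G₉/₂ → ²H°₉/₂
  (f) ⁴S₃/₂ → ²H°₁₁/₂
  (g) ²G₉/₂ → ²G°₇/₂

4

(a) allowed
(b) forbidden (ΔS fails)
(c) allowed
(d) forbidden (parity, ΔL fail)
(e) allowed
(f) forbidden (ΔS, ΔL, ΔJ fail)
(g) allowed
Total allowed: 4 of 7.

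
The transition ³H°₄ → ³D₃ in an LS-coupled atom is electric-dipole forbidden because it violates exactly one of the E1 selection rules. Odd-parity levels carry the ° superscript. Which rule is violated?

Parity must change: odd → even — ok.
ΔS = 0: S: 1 → 1 — ok.
ΔL = 0, ±1 (not L=0↔0): L: 5 → 2, ΔL = -3 — fails.
ΔJ = 0, ±1 (not J=0↔0): J: 4 → 3, ΔJ = -1 — ok.

the ΔL = 0, ±1 rule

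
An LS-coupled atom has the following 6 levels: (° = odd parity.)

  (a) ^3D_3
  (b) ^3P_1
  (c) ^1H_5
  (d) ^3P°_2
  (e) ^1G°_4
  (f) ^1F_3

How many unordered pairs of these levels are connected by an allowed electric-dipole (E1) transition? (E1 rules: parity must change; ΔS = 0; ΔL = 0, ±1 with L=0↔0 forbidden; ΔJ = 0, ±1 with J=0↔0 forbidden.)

(a)–(b): forbidden (parity, ΔJ).
(a)–(c): forbidden (parity, ΔS, ΔL, ΔJ).
(a)–(d): allowed.
(a)–(e): forbidden (ΔS, ΔL).
(a)–(f): forbidden (parity, ΔS).
(b)–(c): forbidden (parity, ΔS, ΔL, ΔJ).
(b)–(d): allowed.
(b)–(e): forbidden (ΔS, ΔL, ΔJ).
(b)–(f): forbidden (parity, ΔS, ΔL, ΔJ).
(c)–(d): forbidden (ΔS, ΔL, ΔJ).
(c)–(e): allowed.
(c)–(f): forbidden (parity, ΔL, ΔJ).
(d)–(e): forbidden (parity, ΔS, ΔL, ΔJ).
(d)–(f): forbidden (ΔS, ΔL).
(e)–(f): allowed.
Allowed pairs: 4 of 15.

4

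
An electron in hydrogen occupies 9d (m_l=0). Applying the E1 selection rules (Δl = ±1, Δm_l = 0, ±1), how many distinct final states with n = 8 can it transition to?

6

E1 requires Δl = ±1, so l_f ∈ {1, 3}; with 0 ≤ l_f ≤ n_f−1 = 7, the allowed l_f values are {1, 3}.
For l_f = 1: m_f ∈ {m_i−1, m_i, m_i+1} ∩ [−1, 1] = {-1, 0, 1} → 3 states.
For l_f = 3: m_f ∈ {m_i−1, m_i, m_i+1} ∩ [−3, 3] = {-1, 0, 1} → 3 states.
Total: 6.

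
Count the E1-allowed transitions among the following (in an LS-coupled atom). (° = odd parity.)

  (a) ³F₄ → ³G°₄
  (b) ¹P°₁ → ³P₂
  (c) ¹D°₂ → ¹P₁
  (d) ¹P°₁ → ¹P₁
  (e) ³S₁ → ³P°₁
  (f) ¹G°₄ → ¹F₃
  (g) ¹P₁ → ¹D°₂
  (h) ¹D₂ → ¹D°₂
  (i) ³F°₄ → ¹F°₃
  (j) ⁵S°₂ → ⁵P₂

8

(a) allowed
(b) forbidden (ΔS fails)
(c) allowed
(d) allowed
(e) allowed
(f) allowed
(g) allowed
(h) allowed
(i) forbidden (parity, ΔS fail)
(j) allowed
Total allowed: 8 of 10.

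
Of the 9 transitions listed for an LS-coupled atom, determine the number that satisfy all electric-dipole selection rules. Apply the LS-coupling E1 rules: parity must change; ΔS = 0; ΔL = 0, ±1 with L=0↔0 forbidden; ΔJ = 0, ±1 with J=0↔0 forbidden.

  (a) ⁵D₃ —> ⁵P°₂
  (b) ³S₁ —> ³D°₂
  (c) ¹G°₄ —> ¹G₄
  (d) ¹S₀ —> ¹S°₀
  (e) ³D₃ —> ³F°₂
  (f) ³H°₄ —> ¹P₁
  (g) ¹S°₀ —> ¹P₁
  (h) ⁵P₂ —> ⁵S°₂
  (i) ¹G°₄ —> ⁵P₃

5

(a) allowed
(b) forbidden (ΔL fails)
(c) allowed
(d) forbidden (ΔL, ΔJ fail)
(e) allowed
(f) forbidden (ΔS, ΔL, ΔJ fail)
(g) allowed
(h) allowed
(i) forbidden (ΔS, ΔL fail)
Total allowed: 5 of 9.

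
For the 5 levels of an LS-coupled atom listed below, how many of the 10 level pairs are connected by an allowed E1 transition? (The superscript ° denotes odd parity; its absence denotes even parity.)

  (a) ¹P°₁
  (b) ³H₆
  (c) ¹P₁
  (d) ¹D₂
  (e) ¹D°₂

4

(a)–(b): forbidden (ΔS, ΔL, ΔJ).
(a)–(c): allowed.
(a)–(d): allowed.
(a)–(e): forbidden (parity).
(b)–(c): forbidden (parity, ΔS, ΔL, ΔJ).
(b)–(d): forbidden (parity, ΔS, ΔL, ΔJ).
(b)–(e): forbidden (ΔS, ΔL, ΔJ).
(c)–(d): forbidden (parity).
(c)–(e): allowed.
(d)–(e): allowed.
Allowed pairs: 4 of 10.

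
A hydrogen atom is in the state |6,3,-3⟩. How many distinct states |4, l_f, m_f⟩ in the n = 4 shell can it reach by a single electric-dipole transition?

1

E1 requires Δl = ±1, so l_f ∈ {2, 4}; with 0 ≤ l_f ≤ n_f−1 = 3, the allowed l_f values are {2}.
For l_f = 2: m_f ∈ {m_i−1, m_i, m_i+1} ∩ [−2, 2] = {-2} → 1 state.
Total: 1.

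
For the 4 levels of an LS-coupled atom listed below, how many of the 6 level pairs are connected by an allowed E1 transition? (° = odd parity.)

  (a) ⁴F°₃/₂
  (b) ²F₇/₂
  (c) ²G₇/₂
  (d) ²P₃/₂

(a)–(b): forbidden (ΔS, ΔJ).
(a)–(c): forbidden (ΔS, ΔJ).
(a)–(d): forbidden (ΔS, ΔL).
(b)–(c): forbidden (parity).
(b)–(d): forbidden (parity, ΔL, ΔJ).
(c)–(d): forbidden (parity, ΔL, ΔJ).
Allowed pairs: 0 of 6.

0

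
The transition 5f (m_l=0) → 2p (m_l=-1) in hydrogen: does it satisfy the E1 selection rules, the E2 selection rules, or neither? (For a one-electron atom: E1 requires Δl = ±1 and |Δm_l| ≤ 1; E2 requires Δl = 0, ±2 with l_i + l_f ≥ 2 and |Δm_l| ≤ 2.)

E2

Δl = 1 − 3 = -2; l_i + l_f = 4.
Δm_l = -1.
E1 (Δl = ±1, |Δm_l| ≤ 1): not satisfied.
E2 (Δl = 0,±2, l_i+l_f ≥ 2, |Δm_l| ≤ 2): satisfied.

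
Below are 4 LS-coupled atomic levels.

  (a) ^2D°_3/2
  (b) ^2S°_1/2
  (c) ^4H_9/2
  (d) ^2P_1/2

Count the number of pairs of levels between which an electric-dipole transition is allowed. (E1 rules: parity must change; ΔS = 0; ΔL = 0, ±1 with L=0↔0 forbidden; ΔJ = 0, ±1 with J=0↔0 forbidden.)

2

(a)–(b): forbidden (parity, ΔL).
(a)–(c): forbidden (ΔS, ΔL, ΔJ).
(a)–(d): allowed.
(b)–(c): forbidden (ΔS, ΔL, ΔJ).
(b)–(d): allowed.
(c)–(d): forbidden (parity, ΔS, ΔL, ΔJ).
Allowed pairs: 2 of 6.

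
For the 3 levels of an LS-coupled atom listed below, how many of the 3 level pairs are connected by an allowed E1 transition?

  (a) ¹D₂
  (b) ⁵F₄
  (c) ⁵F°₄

(a)–(b): forbidden (parity, ΔS, ΔJ).
(a)–(c): forbidden (ΔS, ΔJ).
(b)–(c): allowed.
Allowed pairs: 1 of 3.

1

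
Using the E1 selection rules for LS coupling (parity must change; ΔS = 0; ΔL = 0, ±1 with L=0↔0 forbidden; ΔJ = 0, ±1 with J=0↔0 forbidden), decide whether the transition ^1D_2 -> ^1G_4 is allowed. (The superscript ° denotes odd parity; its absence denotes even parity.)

Initial level: S=0, L=2, J=2, parity even. Final level: S=0, L=4, J=4, parity even.
Parity must change: even → even — fails.
ΔS = 0: S: 0 → 0 — passes.
ΔL = 0, ±1 (not L=0↔0): L: 2 → 4, ΔL = +2 — fails.
ΔJ = 0, ±1 (not J=0↔0): J: 2 → 4, ΔJ = +2 — fails.
Rule(s) violated: parity, ΔL, ΔJ.

forbidden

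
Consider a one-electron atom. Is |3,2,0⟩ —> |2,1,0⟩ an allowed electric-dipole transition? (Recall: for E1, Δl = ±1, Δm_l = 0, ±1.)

allowed

Δl = 1 − 2 = -1; the E1 rule Δl = ±1 is satisfied.
m_l: 0 → 0 (Δm_l = +0). |Δm_l| ≤ 1 satisfied.
All E1 selection rules are satisfied.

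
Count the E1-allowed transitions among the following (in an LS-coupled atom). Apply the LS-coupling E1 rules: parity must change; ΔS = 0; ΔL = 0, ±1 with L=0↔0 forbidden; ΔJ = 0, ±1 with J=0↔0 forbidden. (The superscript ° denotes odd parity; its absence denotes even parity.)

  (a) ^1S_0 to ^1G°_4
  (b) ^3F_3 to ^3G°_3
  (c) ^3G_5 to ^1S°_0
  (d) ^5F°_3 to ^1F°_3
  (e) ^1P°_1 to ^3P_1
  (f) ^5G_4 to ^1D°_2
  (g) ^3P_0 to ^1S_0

1

(a) forbidden (ΔL, ΔJ fail)
(b) allowed
(c) forbidden (ΔS, ΔL, ΔJ fail)
(d) forbidden (parity, ΔS fail)
(e) forbidden (ΔS fails)
(f) forbidden (ΔS, ΔL, ΔJ fail)
(g) forbidden (parity, ΔS, ΔJ fail)
Total allowed: 1 of 7.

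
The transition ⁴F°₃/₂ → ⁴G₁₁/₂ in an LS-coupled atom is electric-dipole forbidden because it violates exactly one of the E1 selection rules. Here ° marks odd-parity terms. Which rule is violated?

the ΔJ = 0, ±1 rule

Initial level: S=3/2, L=3, J=3/2, parity odd. Final level: S=3/2, L=4, J=11/2, parity even.
ΔS = 0: S: 3/2 → 3/2 — ✓.
ΔL = 0, ±1 (not L=0↔0): L: 3 → 4, ΔL = +1 — ✓.
ΔJ = 0, ±1 (not J=0↔0): J: 3/2 → 11/2, ΔJ = +4 — ✗.
Parity must change: odd → even — ✓.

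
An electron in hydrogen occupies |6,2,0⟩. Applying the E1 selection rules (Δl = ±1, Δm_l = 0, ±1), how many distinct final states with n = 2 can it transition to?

E1 requires Δl = ±1, so l_f ∈ {1, 3}; with 0 ≤ l_f ≤ n_f−1 = 1, the allowed l_f values are {1}.
For l_f = 1: m_f ∈ {m_i−1, m_i, m_i+1} ∩ [−1, 1] = {-1, 0, 1} → 3 states.
Total: 3.

3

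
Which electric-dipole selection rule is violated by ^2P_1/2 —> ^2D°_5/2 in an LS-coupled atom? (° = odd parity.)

the ΔJ = 0, ±1 rule

Reading off the term symbols: S 1/2→1/2, L 1→2, J 1/2→5/2, parity even→odd.
Parity must change: even → odd — ✓.
ΔS = 0: S: 1/2 → 1/2 — ✓.
ΔL = 0, ±1 (not L=0↔0): L: 1 → 2, ΔL = +1 — ✓.
ΔJ = 0, ±1 (not J=0↔0): J: 1/2 → 5/2, ΔJ = +2 — ✗.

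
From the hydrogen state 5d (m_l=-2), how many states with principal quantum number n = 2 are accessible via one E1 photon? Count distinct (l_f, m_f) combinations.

1

E1 requires Δl = ±1, so l_f ∈ {1, 3}; with 0 ≤ l_f ≤ n_f−1 = 1, the allowed l_f values are {1}.
For l_f = 1: m_f ∈ {m_i−1, m_i, m_i+1} ∩ [−1, 1] = {-1} → 1 state.
Total: 1.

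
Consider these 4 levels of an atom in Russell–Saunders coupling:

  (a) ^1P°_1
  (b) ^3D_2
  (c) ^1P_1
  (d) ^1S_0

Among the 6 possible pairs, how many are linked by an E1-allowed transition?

(a)–(b): forbidden (ΔS).
(a)–(c): allowed.
(a)–(d): allowed.
(b)–(c): forbidden (parity, ΔS).
(b)–(d): forbidden (parity, ΔS, ΔL, ΔJ).
(c)–(d): forbidden (parity).
Allowed pairs: 2 of 6.

2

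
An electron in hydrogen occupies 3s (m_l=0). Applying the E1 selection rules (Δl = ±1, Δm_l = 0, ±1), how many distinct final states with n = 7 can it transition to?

3

E1 requires Δl = ±1, so l_f ∈ {-1, 1}; with 0 ≤ l_f ≤ n_f−1 = 6, the allowed l_f values are {1}.
For l_f = 1: m_f ∈ {m_i−1, m_i, m_i+1} ∩ [−1, 1] = {-1, 0, 1} → 3 states.
Total: 3.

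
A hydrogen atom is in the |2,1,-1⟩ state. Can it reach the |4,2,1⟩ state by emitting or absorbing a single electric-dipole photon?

forbidden

l: 1 → 2 (Δl = +1). Δl = ±1 ok.
Δm_l = 1 − (-1) = +2. E1 requires Δm_l = 0, ±1: fails.
The transition is electric-dipole forbidden.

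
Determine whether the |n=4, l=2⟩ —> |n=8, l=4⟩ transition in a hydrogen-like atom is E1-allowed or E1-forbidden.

l: 2 → 4 (Δl = +2). Δl = ±1 fails.
The transition is electric-dipole forbidden.

forbidden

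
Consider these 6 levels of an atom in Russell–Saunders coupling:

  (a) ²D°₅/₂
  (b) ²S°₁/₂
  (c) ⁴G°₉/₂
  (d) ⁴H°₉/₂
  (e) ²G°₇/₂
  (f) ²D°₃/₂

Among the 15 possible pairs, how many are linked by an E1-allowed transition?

(a)–(b): forbidden (parity, ΔL, ΔJ).
(a)–(c): forbidden (parity, ΔS, ΔL, ΔJ).
(a)–(d): forbidden (parity, ΔS, ΔL, ΔJ).
(a)–(e): forbidden (parity, ΔL).
(a)–(f): forbidden (parity).
(b)–(c): forbidden (parity, ΔS, ΔL, ΔJ).
(b)–(d): forbidden (parity, ΔS, ΔL, ΔJ).
(b)–(e): forbidden (parity, ΔL, ΔJ).
(b)–(f): forbidden (parity, ΔL).
(c)–(d): forbidden (parity).
(c)–(e): forbidden (parity, ΔS).
(c)–(f): forbidden (parity, ΔS, ΔL, ΔJ).
(d)–(e): forbidden (parity, ΔS).
(d)–(f): forbidden (parity, ΔS, ΔL, ΔJ).
(e)–(f): forbidden (parity, ΔL, ΔJ).
Allowed pairs: 0 of 15.

0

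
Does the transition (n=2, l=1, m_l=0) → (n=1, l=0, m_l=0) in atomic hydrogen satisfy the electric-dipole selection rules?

l: 1 → 0 (Δl = -1). Δl = ±1 ok.
m_l: 0 → 0 (Δm_l = +0). |Δm_l| ≤ 1 ok.
All E1 selection rules are satisfied.

allowed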